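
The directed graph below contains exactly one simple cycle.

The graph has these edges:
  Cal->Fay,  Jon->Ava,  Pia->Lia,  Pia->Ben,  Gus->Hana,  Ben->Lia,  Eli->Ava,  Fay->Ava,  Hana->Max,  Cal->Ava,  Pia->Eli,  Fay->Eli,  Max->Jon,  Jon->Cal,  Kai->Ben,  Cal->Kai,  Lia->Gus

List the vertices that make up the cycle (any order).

DFS with gray/black marking from Ben:
Ben gray
  Lia gray
    Gus gray
      Hana gray
        Max gray
          Jon gray
            Cal gray
              Fay gray
                Eli gray
                  Ava gray
                  Ava black
                Eli black
                Fay→Ava: Ava black — skip
              Fay black
              Cal→Ava: Ava black — skip
              Kai gray
                Kai→Ben: Ben is gray → back edge
Back edge closes the cycle Ben → Lia → Gus → Hana → Max → Jon → Cal → Kai → Ben; its vertices are {Ben, Cal, Gus, Jon, Kai, Lia, Max, Hana}.

Ben, Cal, Gus, Jon, Kai, Lia, Max, Hana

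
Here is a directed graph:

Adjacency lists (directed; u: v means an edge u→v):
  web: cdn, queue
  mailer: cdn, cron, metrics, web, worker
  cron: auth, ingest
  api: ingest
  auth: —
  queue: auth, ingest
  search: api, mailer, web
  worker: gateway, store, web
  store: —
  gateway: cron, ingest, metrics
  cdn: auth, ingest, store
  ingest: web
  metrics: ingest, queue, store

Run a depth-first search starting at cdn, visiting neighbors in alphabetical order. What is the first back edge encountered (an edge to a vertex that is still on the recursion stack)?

web->cdn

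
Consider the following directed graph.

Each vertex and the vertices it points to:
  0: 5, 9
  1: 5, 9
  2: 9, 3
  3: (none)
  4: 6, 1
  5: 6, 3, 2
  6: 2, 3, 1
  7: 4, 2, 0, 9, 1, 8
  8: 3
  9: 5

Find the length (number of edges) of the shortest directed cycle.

3

For each vertex v, BFS finds the shortest path from v back to v.
The shortest such closed walk is 1 → 5 → 6 → 1, length 3.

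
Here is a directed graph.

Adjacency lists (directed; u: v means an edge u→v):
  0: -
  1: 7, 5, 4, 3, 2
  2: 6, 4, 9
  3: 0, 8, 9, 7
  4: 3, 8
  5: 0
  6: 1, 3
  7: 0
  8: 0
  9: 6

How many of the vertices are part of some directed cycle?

A vertex is on a directed cycle iff it belongs to a strongly connected component of size ≥ 2 (or has a self-loop).
The vertices on cycles are {1, 2, 3, 4, 6, 9} — 6 in total.

6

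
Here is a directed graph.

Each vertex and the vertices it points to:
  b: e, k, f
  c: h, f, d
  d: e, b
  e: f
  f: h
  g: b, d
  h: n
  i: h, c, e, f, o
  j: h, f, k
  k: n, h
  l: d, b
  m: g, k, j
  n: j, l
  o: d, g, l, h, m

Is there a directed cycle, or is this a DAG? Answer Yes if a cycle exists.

Yes

DFS with white/gray/black marking, starting from n:
n gray
  j gray
    h gray
      h→n: n is gray → back edge
Back edge found, so a cycle exists: n → j → h → n.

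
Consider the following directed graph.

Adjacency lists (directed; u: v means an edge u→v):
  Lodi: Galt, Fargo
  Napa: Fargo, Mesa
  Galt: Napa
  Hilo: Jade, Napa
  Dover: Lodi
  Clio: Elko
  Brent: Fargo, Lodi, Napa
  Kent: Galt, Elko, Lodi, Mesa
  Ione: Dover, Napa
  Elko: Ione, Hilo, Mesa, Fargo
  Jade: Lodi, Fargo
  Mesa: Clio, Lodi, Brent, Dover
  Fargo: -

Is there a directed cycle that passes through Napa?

Napa is on a cycle iff Napa can reach itself via ≥1 edge.
Napa → Mesa → Brent → Napa — yes.

Yes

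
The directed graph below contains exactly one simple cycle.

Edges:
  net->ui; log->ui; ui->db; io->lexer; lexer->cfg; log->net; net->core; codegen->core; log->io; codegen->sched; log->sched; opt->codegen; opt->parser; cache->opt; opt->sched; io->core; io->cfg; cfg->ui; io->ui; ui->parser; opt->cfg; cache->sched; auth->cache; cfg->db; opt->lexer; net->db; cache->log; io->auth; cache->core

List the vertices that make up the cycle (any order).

io, log, auth, cache

DFS with gray/black marking from cache:
cache gray
  core gray
  core black
  opt gray
    sched gray
    sched black
    lexer gray
      cfg gray
        db gray
        db black
        ui gray
          ui→db: db black — skip
          parser gray
          parser black
        ui black
      cfg black
    lexer black
    opt→parser: parser black — skip
    codegen gray
      codegen→sched: sched black — skip
      codegen→core: core black — skip
    codegen black
    opt→cfg: cfg black — skip
  opt black
  cache→sched: sched black — skip
  log gray
    io gray
      io→cfg: cfg black — skip
      io→lexer: lexer black — skip
      io→core: core black — skip
      auth gray
        auth→cache: cache is gray → back edge
Back edge closes the cycle cache → log → io → auth → cache; its vertices are {io, log, auth, cache}.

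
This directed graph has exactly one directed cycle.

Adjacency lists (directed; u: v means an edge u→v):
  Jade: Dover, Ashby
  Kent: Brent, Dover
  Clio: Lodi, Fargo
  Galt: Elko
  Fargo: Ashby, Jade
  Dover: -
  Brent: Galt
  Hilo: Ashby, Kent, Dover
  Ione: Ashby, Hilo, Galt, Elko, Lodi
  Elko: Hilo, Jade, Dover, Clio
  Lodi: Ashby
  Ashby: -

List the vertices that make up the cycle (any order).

Elko, Galt, Hilo, Kent, Brent

DFS with gray/black marking from Galt:
Galt gray
  Elko gray
    Hilo gray
      Ashby gray
      Ashby black
      Kent gray
        Brent gray
          Brent→Galt: Galt is gray → back edge
Back edge closes the cycle Galt → Elko → Hilo → Kent → Brent → Galt; its vertices are {Elko, Galt, Hilo, Kent, Brent}.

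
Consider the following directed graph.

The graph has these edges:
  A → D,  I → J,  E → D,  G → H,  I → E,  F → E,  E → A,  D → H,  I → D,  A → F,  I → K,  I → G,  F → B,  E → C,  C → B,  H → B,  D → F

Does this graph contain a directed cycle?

Yes

DFS with white/gray/black marking, starting from I:
I gray
  K gray
  K black
  D gray
    F gray
      E gray
        E→D: D is gray → back edge
Back edge found, so a cycle exists: D → F → E → D.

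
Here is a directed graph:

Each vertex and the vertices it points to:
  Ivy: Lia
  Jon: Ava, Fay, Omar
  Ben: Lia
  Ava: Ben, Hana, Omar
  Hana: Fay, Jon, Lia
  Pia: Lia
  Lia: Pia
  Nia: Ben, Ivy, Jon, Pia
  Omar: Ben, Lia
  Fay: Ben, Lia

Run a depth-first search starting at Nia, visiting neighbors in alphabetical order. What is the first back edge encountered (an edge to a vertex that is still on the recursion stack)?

Pia->Lia

DFS from Nia (visiting neighbors in alphabetical order); mark gray on enter, black on exit:
Nia gray
  Ben gray
    Lia gray
      Pia gray
        Pia→Lia: Lia is gray → back edge
First back edge: Pia → Lia.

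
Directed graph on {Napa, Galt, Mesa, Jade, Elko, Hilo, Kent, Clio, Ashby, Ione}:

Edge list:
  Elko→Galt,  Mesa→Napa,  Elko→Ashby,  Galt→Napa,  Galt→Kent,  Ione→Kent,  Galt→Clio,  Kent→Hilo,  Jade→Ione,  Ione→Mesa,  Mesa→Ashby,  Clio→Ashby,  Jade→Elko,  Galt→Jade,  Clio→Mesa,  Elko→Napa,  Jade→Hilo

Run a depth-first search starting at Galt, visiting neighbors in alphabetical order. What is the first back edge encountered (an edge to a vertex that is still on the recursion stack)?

Elko->Galt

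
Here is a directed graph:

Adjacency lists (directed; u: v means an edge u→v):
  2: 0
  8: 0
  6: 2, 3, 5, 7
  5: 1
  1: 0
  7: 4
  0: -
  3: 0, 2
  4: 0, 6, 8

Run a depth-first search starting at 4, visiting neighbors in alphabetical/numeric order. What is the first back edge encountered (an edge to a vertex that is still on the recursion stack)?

7→4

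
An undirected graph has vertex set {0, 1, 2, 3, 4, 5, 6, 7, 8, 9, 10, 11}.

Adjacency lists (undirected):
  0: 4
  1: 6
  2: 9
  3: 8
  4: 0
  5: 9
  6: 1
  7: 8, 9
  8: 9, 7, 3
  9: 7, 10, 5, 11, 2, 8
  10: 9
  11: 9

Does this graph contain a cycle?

DFS, tracking each vertex's parent; an edge to a visited non-parent vertex closes a cycle.
Start from 5:
visit 5 (parent –)
  visit 9 (parent 5)
    visit 7 (parent 9)
      visit 8 (parent 7)
        8–9: 9 visited and ≠ parent → cycle
Cycle: 9 – 7 – 8 – 9.

Yes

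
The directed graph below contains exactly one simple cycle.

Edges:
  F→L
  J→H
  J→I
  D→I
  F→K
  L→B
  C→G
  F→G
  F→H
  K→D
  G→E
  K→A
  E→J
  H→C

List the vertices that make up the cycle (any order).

DFS with gray/black marking from G:
G gray
  E gray
    J gray
      H gray
        C gray
          C→G: G is gray → back edge
Back edge closes the cycle G → E → J → H → C → G; its vertices are {C, E, G, H, J}.

C, E, G, H, J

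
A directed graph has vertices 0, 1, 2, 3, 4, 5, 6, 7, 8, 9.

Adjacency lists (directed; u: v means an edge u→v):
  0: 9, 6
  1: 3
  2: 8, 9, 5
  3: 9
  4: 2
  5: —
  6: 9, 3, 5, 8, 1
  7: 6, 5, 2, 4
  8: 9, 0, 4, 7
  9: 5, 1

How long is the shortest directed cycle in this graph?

3

For each vertex v, BFS finds the shortest path from v back to v.
The shortest such closed walk is 8 → 4 → 2 → 8, length 3.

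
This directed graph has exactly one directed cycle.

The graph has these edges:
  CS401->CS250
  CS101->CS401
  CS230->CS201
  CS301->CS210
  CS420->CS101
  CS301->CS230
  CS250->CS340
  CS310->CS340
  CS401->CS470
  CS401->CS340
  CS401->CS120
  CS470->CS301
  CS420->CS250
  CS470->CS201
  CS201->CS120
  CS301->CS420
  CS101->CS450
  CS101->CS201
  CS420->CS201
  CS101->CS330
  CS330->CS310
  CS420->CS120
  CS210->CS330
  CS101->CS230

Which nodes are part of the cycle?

DFS with gray/black marking from CS420:
CS420 gray
  CS250 gray
    CS340 gray
    CS340 black
  CS250 black
  CS201 gray
    CS120 gray
    CS120 black
  CS201 black
  CS420→CS120: CS120 black — skip
  CS101 gray
    CS230 gray
      CS230→CS201: CS201 black — skip
    CS230 black
    CS101→CS201: CS201 black — skip
    CS330 gray
      CS310 gray
        CS310→CS340: CS340 black — skip
      CS310 black
    CS330 black
    CS401 gray
      CS401→CS340: CS340 black — skip
      CS401→CS120: CS120 black — skip
      CS401→CS250: CS250 black — skip
      CS470 gray
        CS470→CS201: CS201 black — skip
        CS301 gray
          CS301→CS420: CS420 is gray → back edge
Back edge closes the cycle CS420 → CS101 → CS401 → CS470 → CS301 → CS420; its vertices are {CS101, CS301, CS401, CS420, CS470}.

CS101, CS301, CS401, CS420, CS470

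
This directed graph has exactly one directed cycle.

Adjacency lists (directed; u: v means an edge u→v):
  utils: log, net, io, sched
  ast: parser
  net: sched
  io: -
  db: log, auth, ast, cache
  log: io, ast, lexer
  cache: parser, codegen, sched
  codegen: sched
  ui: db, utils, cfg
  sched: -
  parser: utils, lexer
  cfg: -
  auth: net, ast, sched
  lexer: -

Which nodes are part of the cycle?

ast, log, utils, parser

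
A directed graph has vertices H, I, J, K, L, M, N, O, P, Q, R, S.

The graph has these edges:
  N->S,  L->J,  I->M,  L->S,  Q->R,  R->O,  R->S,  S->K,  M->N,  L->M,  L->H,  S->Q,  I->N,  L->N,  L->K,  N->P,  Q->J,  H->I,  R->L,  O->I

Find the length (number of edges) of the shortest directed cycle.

For each vertex v, BFS finds the shortest path from v back to v.
The shortest such closed walk is R → S → Q → R, length 3.

3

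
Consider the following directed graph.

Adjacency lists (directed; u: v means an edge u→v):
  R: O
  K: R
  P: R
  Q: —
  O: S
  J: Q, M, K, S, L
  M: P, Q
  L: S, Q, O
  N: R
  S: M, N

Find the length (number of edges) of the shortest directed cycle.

For each vertex v, BFS finds the shortest path from v back to v.
The shortest such closed walk is S → N → R → O → S, length 4.

4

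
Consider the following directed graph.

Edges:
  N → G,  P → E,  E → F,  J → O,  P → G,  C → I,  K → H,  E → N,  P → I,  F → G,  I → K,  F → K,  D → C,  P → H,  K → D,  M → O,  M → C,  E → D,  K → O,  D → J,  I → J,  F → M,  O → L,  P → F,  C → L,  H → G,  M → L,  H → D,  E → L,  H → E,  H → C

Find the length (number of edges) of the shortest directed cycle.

For each vertex v, BFS finds the shortest path from v back to v.
The shortest such closed walk is H → C → I → K → H, length 4.

4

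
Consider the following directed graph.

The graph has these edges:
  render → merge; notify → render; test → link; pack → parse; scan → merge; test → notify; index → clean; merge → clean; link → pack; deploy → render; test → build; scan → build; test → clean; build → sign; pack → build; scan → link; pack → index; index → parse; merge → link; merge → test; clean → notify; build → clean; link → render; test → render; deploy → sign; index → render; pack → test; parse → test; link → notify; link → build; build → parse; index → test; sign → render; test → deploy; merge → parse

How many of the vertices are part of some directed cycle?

12

A vertex is on a directed cycle iff it belongs to a strongly connected component of size ≥ 2 (or has a self-loop).
The vertices on cycles are {link, pack, sign, test, build, clean, index, merge, parse, deploy, notify, render} — 12 in total.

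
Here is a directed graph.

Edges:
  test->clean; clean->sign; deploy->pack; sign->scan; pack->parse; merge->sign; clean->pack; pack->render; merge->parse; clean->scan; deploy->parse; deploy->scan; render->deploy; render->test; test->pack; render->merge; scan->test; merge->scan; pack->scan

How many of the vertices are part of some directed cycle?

A vertex is on a directed cycle iff it belongs to a strongly connected component of size ≥ 2 (or has a self-loop).
The vertices on cycles are {pack, scan, sign, test, clean, merge, deploy, render} — 8 in total.

8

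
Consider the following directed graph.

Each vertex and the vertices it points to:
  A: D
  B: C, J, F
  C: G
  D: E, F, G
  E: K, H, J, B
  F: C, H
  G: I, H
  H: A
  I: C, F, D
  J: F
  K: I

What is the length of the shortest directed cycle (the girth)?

For each vertex v, BFS finds the shortest path from v back to v.
The shortest such closed walk is D → G → I → D, length 3.

3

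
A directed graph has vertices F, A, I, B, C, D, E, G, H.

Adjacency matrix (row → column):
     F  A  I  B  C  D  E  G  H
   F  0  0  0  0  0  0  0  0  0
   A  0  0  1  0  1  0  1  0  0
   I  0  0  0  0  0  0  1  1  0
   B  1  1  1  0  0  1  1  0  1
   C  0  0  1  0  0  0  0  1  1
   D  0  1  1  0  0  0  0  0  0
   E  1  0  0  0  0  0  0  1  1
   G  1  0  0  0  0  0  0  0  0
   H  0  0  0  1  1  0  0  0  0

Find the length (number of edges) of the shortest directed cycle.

For each vertex v, BFS finds the shortest path from v back to v.
The shortest such closed walk is B → H → B, length 2.

2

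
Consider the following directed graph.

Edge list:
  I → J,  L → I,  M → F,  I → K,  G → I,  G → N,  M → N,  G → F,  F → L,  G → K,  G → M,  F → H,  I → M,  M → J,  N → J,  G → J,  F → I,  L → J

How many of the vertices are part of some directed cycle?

4

A vertex is on a directed cycle iff it belongs to a strongly connected component of size ≥ 2 (or has a self-loop).
The vertices on cycles are {F, I, L, M} — 4 in total.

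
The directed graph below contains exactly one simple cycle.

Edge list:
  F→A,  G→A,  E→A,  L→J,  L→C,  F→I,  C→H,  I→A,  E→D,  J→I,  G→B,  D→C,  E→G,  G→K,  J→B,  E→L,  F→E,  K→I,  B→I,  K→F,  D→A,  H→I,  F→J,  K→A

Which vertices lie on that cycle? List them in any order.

E, F, G, K

DFS with gray/black marking from K:
K gray
  A gray
  A black
  F gray
    F→A: A black — skip
    E gray
      D gray
        C gray
          H gray
            I gray
              I→A: A black — skip
            I black
          H black
        C black
        D→A: A black — skip
      D black
      G gray
        G→A: A black — skip
        B gray
          B→I: I black — skip
        B black
        G→K: K is gray → back edge
Back edge closes the cycle K → F → E → G → K; its vertices are {E, F, G, K}.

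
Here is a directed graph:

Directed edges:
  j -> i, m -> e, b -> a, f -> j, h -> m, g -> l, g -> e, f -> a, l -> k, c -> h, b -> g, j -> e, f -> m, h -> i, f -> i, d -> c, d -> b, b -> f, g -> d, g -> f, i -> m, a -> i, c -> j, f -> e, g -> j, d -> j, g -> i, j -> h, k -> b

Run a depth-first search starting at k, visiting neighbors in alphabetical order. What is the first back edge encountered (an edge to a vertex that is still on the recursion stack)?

d→b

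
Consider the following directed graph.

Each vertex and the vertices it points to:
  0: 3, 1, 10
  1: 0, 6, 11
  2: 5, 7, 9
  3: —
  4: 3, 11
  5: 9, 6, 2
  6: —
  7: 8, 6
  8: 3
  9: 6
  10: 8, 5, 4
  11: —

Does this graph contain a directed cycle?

Yes

DFS with white/gray/black marking, starting from 4:
4 gray
  3 gray
  3 black
  11 gray
  11 black
4 black
0 gray
  0→3: 3 black — skip
  1 gray
    1→0: 0 is gray → back edge
Back edge found, so a cycle exists: 0 → 1 → 0.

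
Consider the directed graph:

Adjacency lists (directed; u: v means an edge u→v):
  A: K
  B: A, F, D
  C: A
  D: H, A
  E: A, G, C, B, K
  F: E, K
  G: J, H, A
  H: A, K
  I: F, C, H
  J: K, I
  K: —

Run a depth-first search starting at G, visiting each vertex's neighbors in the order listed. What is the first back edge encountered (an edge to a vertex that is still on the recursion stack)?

DFS from G (visiting each vertex's neighbors in the order listed); mark gray on enter, black on exit:
G gray
  J gray
    K gray
    K black
    I gray
      F gray
        E gray
          A gray
            A→K: K black — skip
          A black
          E→G: G is gray → back edge
First back edge: E → G.

E->G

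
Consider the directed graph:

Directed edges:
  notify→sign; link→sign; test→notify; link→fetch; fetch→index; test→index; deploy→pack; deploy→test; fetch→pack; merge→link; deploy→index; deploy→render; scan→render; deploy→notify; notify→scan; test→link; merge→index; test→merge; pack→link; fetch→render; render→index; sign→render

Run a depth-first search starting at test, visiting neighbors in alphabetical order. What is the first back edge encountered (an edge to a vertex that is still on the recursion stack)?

pack→link

DFS from test (visiting neighbors in alphabetical order); mark gray on enter, black on exit:
test gray
  index gray
  index black
  link gray
    fetch gray
      fetch→index: index black — skip
      pack gray
        pack→link: link is gray → back edge
First back edge: pack → link.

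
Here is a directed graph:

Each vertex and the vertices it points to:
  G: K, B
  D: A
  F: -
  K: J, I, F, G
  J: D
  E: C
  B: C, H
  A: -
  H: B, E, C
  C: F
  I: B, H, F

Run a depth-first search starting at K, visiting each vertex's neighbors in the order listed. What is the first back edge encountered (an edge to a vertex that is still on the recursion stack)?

DFS from K (visiting each vertex's neighbors in the order listed); mark gray on enter, black on exit:
K gray
  J gray
    D gray
      A gray
      A black
    D black
  J black
  I gray
    B gray
      C gray
        F gray
        F black
      C black
      H gray
        H→B: B is gray → back edge
First back edge: H → B.

H->B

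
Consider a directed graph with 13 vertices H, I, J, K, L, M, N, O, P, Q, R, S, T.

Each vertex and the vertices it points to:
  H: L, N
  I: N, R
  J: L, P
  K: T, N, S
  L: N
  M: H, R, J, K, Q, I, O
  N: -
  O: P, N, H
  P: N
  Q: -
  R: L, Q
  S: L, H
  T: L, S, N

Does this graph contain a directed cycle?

DFS with white/gray/black marking, starting from M:
M gray
  H gray
    L gray
      N gray
      N black
    L black
    H→N: N black — skip
  H black
  R gray
    R→L: L black — skip
    Q gray
    Q black
  R black
  J gray
    J→L: L black — skip
    P gray
      P→N: N black — skip
    P black
  J black
  K gray
    T gray
      T→L: L black — skip
      S gray
        S→L: L black — skip
        S→H: H black — skip
      S black
      T→N: N black — skip
    T black
    K→N: N black — skip
    K→S: S black — skip
  K black
  M→Q: Q black — skip
  I gray
    I→N: N black — skip
    I→R: R black — skip
  I black
  O gray
    O→P: P black — skip
    O→N: N black — skip
    O→H: H black — skip
  O black
M black
Every edge goes to a white or black vertex — no back edge, so the graph is acyclic.

No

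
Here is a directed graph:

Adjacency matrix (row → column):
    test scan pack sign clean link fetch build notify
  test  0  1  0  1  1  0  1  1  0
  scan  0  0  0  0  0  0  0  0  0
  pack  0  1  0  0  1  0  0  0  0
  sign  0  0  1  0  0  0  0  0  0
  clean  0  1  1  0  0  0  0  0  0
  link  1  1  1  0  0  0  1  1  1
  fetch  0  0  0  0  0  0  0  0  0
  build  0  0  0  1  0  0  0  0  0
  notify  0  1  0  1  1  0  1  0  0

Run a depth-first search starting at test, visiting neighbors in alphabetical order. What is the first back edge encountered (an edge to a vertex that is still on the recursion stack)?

clean→pack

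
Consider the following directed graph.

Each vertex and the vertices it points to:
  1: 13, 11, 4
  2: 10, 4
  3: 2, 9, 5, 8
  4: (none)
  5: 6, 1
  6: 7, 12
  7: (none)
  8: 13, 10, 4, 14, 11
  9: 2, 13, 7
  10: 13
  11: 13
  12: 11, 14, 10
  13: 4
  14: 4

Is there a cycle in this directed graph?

No

DFS with white/gray/black marking, starting from 4:
4 gray
4 black
1 gray
  13 gray
    13→4: 4 black — skip
  13 black
  11 gray
    11→13: 13 black — skip
  11 black
  1→4: 4 black — skip
1 black
2 gray
  10 gray
    10→13: 13 black — skip
  10 black
  2→4: 4 black — skip
2 black
3 gray
  3→2: 2 black — skip
  9 gray
    9→2: 2 black — skip
    9→13: 13 black — skip
    7 gray
    7 black
  9 black
  5 gray
    6 gray
      6→7: 7 black — skip
      12 gray
        12→11: 11 black — skip
        14 gray
          14→4: 4 black — skip
        14 black
        12→10: 10 black — skip
      12 black
    6 black
    5→1: 1 black — skip
  5 black
  8 gray
    8→13: 13 black — skip
    8→10: 10 black — skip
    8→4: 4 black — skip
    8→14: 14 black — skip
    8→11: 11 black — skip
  8 black
3 black
Every edge goes to a white or black vertex — no back edge, so the graph is acyclic.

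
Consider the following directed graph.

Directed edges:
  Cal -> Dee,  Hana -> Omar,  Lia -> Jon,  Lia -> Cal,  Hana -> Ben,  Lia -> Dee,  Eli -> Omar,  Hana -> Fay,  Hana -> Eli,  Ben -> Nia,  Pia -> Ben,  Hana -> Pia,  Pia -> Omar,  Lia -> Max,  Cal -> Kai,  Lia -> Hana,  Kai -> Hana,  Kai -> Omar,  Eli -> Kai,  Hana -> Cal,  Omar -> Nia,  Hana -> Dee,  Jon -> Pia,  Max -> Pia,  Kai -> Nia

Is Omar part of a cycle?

Omar lies on a cycle iff there is a path from Omar back to itself.
Exploring from Omar, it never reaches itself; equivalently, its strongly connected component is a singleton.

No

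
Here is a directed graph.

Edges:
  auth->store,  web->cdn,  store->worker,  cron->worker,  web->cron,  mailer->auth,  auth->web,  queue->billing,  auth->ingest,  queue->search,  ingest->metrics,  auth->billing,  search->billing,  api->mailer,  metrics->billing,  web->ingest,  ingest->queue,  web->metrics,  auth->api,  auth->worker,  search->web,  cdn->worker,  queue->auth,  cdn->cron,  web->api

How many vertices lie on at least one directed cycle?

7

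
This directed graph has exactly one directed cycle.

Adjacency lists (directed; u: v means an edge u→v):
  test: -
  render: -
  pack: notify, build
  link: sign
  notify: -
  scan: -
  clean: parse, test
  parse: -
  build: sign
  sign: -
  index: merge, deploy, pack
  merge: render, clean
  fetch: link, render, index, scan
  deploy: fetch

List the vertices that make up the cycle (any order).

DFS with gray/black marking from fetch:
fetch gray
  link gray
    sign gray
    sign black
  link black
  render gray
  render black
  index gray
    merge gray
      merge→render: render black — skip
      clean gray
        parse gray
        parse black
        test gray
        test black
      clean black
    merge black
    deploy gray
      deploy→fetch: fetch is gray → back edge
Back edge closes the cycle fetch → index → deploy → fetch; its vertices are {fetch, index, deploy}.

fetch, index, deploy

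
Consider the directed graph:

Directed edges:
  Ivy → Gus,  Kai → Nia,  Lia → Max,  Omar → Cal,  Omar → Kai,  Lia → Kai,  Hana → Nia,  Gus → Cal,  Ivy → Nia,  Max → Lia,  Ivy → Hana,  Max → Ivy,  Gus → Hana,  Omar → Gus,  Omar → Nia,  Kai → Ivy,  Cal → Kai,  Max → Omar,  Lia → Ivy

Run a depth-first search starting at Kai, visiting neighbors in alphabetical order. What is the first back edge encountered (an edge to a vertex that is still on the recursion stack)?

Cal->Kai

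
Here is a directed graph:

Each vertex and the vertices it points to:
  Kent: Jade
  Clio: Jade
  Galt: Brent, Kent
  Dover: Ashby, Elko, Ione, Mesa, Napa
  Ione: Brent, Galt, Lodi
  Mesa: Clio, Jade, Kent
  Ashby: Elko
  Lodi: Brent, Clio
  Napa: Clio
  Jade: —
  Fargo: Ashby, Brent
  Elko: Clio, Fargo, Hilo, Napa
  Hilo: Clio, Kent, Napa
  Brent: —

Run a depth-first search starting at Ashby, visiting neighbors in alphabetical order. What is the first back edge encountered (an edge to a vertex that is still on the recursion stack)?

Fargo→Ashby

DFS from Ashby (visiting neighbors in alphabetical order); mark gray on enter, black on exit:
Ashby gray
  Elko gray
    Clio gray
      Jade gray
      Jade black
    Clio black
    Fargo gray
      Fargo→Ashby: Ashby is gray → back edge
First back edge: Fargo → Ashby.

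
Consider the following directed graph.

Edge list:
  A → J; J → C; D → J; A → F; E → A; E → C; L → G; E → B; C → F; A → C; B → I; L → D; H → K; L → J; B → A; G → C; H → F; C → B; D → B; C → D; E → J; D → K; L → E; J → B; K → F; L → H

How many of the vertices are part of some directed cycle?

5

A vertex is on a directed cycle iff it belongs to a strongly connected component of size ≥ 2 (or has a self-loop).
The vertices on cycles are {A, B, C, D, J} — 5 in total.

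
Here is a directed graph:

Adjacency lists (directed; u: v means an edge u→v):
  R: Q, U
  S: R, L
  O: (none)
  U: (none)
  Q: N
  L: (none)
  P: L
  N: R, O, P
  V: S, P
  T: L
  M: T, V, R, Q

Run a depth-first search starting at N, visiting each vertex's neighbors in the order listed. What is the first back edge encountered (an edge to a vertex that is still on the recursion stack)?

DFS from N (visiting each vertex's neighbors in the order listed); mark gray on enter, black on exit:
N gray
  R gray
    Q gray
      Q→N: N is gray → back edge
First back edge: Q → N.

Q→N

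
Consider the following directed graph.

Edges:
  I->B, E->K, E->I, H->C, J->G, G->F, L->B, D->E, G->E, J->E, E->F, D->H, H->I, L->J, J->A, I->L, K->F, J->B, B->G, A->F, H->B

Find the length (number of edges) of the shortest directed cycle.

For each vertex v, BFS finds the shortest path from v back to v.
The shortest such closed walk is E → I → B → G → E, length 4.

4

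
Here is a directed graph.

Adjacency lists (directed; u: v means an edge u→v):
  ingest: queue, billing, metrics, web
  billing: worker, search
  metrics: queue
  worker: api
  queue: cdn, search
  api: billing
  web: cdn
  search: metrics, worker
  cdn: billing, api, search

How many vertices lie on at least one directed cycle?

7

A vertex is on a directed cycle iff it belongs to a strongly connected component of size ≥ 2 (or has a self-loop).
The vertices on cycles are {api, cdn, queue, search, worker, billing, metrics} — 7 in total.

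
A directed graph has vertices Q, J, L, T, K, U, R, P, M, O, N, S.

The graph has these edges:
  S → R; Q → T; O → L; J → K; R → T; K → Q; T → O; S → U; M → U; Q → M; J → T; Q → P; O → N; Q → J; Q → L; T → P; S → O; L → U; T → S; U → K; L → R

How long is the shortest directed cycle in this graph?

3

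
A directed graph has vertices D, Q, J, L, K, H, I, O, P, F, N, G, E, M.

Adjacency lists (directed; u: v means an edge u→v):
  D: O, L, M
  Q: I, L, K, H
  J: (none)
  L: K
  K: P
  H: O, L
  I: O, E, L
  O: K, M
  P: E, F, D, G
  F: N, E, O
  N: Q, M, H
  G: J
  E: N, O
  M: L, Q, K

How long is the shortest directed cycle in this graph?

4

For each vertex v, BFS finds the shortest path from v back to v.
The shortest such closed walk is P → F → O → K → P, length 4.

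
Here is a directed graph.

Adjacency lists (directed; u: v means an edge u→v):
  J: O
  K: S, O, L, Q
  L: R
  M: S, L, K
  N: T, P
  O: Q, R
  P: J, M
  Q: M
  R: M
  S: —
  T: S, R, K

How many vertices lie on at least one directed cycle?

6

A vertex is on a directed cycle iff it belongs to a strongly connected component of size ≥ 2 (or has a self-loop).
The vertices on cycles are {K, L, M, O, Q, R} — 6 in total.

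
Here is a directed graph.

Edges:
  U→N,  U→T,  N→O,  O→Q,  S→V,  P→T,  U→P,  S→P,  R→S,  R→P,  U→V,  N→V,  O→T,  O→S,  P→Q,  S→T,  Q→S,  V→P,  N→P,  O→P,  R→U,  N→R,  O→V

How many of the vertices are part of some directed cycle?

A vertex is on a directed cycle iff it belongs to a strongly connected component of size ≥ 2 (or has a self-loop).
The vertices on cycles are {N, P, Q, R, S, U, V} — 7 in total.

7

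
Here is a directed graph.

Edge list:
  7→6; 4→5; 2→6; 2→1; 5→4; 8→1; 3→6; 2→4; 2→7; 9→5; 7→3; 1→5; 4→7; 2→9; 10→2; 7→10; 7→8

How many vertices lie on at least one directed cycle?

A vertex is on a directed cycle iff it belongs to a strongly connected component of size ≥ 2 (or has a self-loop).
The vertices on cycles are {1, 2, 4, 5, 7, 8, 9, 10} — 8 in total.

8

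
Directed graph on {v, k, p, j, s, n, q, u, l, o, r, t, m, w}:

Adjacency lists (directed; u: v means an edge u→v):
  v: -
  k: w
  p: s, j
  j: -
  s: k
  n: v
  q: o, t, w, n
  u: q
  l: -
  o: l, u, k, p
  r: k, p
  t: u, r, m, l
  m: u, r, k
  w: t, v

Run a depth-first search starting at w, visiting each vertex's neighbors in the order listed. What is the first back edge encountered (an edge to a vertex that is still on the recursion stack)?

o->u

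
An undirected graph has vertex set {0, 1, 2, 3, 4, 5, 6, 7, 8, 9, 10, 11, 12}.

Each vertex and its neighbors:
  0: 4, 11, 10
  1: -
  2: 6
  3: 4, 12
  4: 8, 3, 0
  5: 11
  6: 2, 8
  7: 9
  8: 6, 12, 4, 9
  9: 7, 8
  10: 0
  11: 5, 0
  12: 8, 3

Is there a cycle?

DFS, tracking each vertex's parent; an edge to a visited non-parent vertex closes a cycle.
Start from 6:
visit 6 (parent –)
  visit 2 (parent 6)
    2–6: parent, skip
  visit 8 (parent 6)
    8–6: parent, skip
    visit 12 (parent 8)
      12–8: parent, skip
      visit 3 (parent 12)
        visit 4 (parent 3)
          4–8: 8 visited and ≠ parent → cycle
Cycle: 8 – 12 – 3 – 4 – 8.

Yes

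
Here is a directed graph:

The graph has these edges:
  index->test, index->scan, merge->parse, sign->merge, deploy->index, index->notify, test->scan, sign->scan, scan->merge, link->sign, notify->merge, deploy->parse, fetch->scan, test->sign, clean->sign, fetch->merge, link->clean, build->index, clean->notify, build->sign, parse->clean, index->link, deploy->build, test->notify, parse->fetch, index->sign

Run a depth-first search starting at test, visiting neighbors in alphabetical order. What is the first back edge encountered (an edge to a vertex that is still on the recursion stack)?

clean→notify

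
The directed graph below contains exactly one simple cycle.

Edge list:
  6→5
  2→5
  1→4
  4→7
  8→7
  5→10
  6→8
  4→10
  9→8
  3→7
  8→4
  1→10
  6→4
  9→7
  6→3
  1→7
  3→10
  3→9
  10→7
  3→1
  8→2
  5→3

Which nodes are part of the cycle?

2, 3, 5, 8, 9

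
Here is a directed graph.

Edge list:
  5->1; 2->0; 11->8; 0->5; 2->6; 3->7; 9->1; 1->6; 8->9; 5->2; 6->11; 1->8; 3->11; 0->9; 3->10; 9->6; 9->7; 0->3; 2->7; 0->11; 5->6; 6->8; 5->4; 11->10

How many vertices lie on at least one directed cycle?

8

A vertex is on a directed cycle iff it belongs to a strongly connected component of size ≥ 2 (or has a self-loop).
The vertices on cycles are {0, 1, 2, 5, 6, 8, 9, 11} — 8 in total.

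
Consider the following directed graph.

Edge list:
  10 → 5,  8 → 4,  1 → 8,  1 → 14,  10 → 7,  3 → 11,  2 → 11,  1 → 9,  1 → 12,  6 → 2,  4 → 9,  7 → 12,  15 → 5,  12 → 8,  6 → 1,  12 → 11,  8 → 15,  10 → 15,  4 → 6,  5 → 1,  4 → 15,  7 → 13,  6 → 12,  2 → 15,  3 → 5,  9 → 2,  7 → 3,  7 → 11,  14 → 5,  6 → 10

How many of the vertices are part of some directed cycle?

A vertex is on a directed cycle iff it belongs to a strongly connected component of size ≥ 2 (or has a self-loop).
The vertices on cycles are {1, 2, 3, 4, 5, 6, 7, 8, 9, 10, 12, 14, 15} — 13 in total.

13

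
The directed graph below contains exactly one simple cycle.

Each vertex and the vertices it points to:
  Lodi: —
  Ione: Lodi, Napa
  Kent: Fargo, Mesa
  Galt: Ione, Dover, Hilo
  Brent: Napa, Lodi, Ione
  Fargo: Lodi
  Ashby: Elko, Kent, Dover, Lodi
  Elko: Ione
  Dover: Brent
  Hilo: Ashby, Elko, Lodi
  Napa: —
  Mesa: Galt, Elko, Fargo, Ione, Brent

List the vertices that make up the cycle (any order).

Galt, Hilo, Kent, Mesa, Ashby

DFS with gray/black marking from Kent:
Kent gray
  Fargo gray
    Lodi gray
    Lodi black
  Fargo black
  Mesa gray
    Galt gray
      Ione gray
        Ione→Lodi: Lodi black — skip
        Napa gray
        Napa black
      Ione black
      Dover gray
        Brent gray
          Brent→Napa: Napa black — skip
          Brent→Lodi: Lodi black — skip
          Brent→Ione: Ione black — skip
        Brent black
      Dover black
      Hilo gray
        Ashby gray
          Elko gray
            Elko→Ione: Ione black — skip
          Elko black
          Ashby→Kent: Kent is gray → back edge
Back edge closes the cycle Kent → Mesa → Galt → Hilo → Ashby → Kent; its vertices are {Galt, Hilo, Kent, Mesa, Ashby}.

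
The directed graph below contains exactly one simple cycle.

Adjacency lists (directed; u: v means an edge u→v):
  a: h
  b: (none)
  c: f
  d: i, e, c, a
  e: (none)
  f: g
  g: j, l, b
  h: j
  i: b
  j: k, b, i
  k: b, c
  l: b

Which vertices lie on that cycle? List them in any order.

c, f, g, j, k

DFS with gray/black marking from c:
c gray
  f gray
    g gray
      j gray
        k gray
          b gray
          b black
          k→c: c is gray → back edge
Back edge closes the cycle c → f → g → j → k → c; its vertices are {c, f, g, j, k}.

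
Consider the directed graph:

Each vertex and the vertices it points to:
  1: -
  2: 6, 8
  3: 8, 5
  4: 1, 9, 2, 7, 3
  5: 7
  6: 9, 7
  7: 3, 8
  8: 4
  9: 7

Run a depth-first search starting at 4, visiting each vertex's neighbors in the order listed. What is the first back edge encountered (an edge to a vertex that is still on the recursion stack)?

DFS from 4 (visiting each vertex's neighbors in the order listed); mark gray on enter, black on exit:
4 gray
  1 gray
  1 black
  9 gray
    7 gray
      3 gray
        8 gray
          8→4: 4 is gray → back edge
First back edge: 8 → 4.

8->4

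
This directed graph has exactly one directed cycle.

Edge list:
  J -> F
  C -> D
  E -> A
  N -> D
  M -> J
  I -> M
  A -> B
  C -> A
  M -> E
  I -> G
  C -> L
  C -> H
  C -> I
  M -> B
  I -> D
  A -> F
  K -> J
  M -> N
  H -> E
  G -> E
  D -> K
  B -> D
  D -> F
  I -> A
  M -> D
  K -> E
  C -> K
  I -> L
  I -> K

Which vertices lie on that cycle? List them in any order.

A, B, D, E, K

DFS with gray/black marking from K:
K gray
  J gray
    F gray
    F black
  J black
  E gray
    A gray
      A→F: F black — skip
      B gray
        D gray
          D→K: K is gray → back edge
Back edge closes the cycle K → E → A → B → D → K; its vertices are {A, B, D, E, K}.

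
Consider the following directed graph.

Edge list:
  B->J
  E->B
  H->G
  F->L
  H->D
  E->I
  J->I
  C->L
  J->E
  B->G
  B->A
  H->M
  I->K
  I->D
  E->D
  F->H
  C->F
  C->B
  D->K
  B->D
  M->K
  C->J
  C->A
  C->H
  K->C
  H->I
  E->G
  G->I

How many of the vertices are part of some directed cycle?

A vertex is on a directed cycle iff it belongs to a strongly connected component of size ≥ 2 (or has a self-loop).
The vertices on cycles are {B, C, D, E, F, G, H, I, J, K, M} — 11 in total.

11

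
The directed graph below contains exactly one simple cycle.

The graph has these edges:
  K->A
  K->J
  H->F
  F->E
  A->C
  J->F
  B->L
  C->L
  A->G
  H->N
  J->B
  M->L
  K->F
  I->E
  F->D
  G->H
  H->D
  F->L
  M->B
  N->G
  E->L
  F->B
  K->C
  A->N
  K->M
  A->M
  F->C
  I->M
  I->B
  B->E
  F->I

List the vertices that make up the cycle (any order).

G, H, N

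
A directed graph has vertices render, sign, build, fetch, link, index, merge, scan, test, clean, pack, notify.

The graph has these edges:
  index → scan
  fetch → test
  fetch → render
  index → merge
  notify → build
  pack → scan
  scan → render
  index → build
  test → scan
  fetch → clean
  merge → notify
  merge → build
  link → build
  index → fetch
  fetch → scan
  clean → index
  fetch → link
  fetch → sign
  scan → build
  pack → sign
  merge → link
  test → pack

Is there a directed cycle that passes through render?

No

render lies on a cycle iff there is a path from render back to itself.
Exploring from render, it never reaches itself; equivalently, its strongly connected component is a singleton.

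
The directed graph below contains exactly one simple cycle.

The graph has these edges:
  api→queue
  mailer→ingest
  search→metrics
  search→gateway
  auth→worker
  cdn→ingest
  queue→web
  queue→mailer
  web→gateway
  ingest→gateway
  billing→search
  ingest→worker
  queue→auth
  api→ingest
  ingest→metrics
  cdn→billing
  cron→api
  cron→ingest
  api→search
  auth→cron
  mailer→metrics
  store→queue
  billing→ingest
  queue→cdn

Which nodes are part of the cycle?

api, auth, cron, queue

DFS with gray/black marking from queue:
queue gray
  cdn gray
    ingest gray
      metrics gray
      metrics black
      gateway gray
      gateway black
      worker gray
      worker black
    ingest black
    billing gray
      search gray
        search→metrics: metrics black — skip
        search→gateway: gateway black — skip
      search black
      billing→ingest: ingest black — skip
    billing black
  cdn black
  auth gray
    cron gray
      cron→ingest: ingest black — skip
      api gray
        api→search: search black — skip
        api→ingest: ingest black — skip
        api→queue: queue is gray → back edge
Back edge closes the cycle queue → auth → cron → api → queue; its vertices are {api, auth, cron, queue}.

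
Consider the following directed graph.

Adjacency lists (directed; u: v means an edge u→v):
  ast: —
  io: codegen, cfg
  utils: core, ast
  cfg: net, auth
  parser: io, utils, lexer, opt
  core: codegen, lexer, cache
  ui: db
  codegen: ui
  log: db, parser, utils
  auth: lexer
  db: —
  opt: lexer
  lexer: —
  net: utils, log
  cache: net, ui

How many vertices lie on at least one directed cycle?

A vertex is on a directed cycle iff it belongs to a strongly connected component of size ≥ 2 (or has a self-loop).
The vertices on cycles are {io, cfg, log, net, core, cache, utils, parser} — 8 in total.

8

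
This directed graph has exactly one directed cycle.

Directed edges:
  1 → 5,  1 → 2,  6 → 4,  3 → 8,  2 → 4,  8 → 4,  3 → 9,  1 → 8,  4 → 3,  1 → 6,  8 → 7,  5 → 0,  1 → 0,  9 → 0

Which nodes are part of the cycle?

3, 4, 8

DFS with gray/black marking from 8:
8 gray
  4 gray
    3 gray
      9 gray
        0 gray
        0 black
      9 black
      3→8: 8 is gray → back edge
Back edge closes the cycle 8 → 4 → 3 → 8; its vertices are {3, 4, 8}.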